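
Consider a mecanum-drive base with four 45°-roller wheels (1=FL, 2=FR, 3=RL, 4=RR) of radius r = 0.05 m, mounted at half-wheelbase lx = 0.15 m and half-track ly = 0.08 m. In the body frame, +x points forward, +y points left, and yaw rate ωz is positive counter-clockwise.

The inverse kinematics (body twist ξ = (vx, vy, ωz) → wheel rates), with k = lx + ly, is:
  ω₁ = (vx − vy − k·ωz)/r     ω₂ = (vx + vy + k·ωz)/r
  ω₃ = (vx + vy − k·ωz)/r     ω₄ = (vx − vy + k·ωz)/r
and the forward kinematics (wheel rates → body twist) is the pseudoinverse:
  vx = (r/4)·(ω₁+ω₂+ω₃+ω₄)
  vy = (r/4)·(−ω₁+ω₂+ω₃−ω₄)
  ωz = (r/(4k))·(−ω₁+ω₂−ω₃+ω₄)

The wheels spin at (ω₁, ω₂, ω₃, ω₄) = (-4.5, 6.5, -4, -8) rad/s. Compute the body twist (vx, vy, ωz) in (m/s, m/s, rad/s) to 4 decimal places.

k = lx + ly = 0.15 + 0.08 = 0.2300
ω₁+ω₂+ω₃+ω₄ = -10.0000  →  vx = (0.05/4)·-10.0000 = -0.1250
−ω₁+ω₂+ω₃−ω₄ = 15.0000  →  vy = (0.05/4)·15.0000 = 0.1875
−ω₁+ω₂−ω₃+ω₄ = 7.0000  →  ωz = (0.05/0.9200)·7.0000 = 0.3804

(-0.1250, 0.1875, 0.3804)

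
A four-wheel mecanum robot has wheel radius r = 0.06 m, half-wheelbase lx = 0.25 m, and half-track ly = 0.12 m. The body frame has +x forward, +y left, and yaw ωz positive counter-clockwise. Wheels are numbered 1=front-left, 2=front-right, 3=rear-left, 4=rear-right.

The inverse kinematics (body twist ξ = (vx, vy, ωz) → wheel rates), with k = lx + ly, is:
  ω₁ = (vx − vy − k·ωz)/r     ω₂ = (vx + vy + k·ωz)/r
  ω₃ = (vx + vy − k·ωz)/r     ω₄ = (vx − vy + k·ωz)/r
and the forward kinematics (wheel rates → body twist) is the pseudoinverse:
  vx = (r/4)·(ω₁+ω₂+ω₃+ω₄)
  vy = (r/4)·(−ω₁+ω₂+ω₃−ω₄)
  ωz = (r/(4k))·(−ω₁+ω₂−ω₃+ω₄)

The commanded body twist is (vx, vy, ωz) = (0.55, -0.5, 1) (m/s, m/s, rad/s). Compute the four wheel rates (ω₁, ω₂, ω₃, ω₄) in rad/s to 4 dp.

(11.3333, 7.0000, -5.3333, 23.6667)

k = lx + ly = 0.25 + 0.12 = 0.3700;  k·ωz = 0.3700·1 = 0.3700
ω₁ (FL) = (vx − vy − k·ωz)/r = 0.6800/0.06 = 11.3333
ω₂ (FR) = (vx + vy + k·ωz)/r = 0.4200/0.06 = 7.0000
ω₃ (RL) = (vx + vy − k·ωz)/r = -0.3200/0.06 = -5.3333
ω₄ (RR) = (vx − vy + k·ωz)/r = 1.4200/0.06 = 23.6667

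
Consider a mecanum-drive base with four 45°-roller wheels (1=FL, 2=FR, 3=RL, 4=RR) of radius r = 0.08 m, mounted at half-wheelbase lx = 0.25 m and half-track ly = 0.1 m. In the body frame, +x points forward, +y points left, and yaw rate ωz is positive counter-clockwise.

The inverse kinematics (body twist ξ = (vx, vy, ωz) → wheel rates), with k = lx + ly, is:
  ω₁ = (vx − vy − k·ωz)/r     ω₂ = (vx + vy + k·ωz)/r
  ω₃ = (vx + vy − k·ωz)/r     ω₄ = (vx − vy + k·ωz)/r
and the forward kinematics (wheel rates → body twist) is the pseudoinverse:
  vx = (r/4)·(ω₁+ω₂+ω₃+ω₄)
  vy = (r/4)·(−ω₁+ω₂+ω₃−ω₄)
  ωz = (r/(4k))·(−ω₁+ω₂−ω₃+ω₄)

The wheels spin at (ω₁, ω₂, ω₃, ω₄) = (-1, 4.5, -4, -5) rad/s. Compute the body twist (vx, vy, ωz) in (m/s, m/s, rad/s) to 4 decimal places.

(-0.1100, 0.1300, 0.2571)

k = lx + ly = 0.25 + 0.1 = 0.3500
ω₁+ω₂+ω₃+ω₄ = -5.5000  →  vx = (0.08/4)·-5.5000 = -0.1100
−ω₁+ω₂+ω₃−ω₄ = 6.5000  →  vy = (0.08/4)·6.5000 = 0.1300
−ω₁+ω₂−ω₃+ω₄ = 4.5000  →  ωz = (0.08/1.4000)·4.5000 = 0.2571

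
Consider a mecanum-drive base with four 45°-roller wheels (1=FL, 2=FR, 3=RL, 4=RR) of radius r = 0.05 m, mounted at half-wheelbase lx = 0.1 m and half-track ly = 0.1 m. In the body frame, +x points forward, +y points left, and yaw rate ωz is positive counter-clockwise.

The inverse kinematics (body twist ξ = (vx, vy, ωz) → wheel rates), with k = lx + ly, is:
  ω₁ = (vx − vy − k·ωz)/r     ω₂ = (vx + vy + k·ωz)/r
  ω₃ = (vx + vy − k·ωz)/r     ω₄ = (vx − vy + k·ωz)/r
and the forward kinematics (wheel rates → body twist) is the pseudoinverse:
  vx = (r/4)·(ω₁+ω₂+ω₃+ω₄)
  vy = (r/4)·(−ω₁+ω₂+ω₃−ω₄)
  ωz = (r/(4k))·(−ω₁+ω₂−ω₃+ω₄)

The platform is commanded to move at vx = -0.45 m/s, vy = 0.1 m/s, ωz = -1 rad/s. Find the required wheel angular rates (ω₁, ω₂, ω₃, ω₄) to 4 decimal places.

(-7.0000, -11.0000, -3.0000, -15.0000)

k = lx + ly = 0.1 + 0.1 = 0.2000;  k·ωz = 0.2000·-1 = -0.2000
ω₁ (FL) = (vx − vy − k·ωz)/r = -0.3500/0.05 = -7.0000
ω₂ (FR) = (vx + vy + k·ωz)/r = -0.5500/0.05 = -11.0000
ω₃ (RL) = (vx + vy − k·ωz)/r = -0.1500/0.05 = -3.0000
ω₄ (RR) = (vx − vy + k·ωz)/r = -0.7500/0.05 = -15.0000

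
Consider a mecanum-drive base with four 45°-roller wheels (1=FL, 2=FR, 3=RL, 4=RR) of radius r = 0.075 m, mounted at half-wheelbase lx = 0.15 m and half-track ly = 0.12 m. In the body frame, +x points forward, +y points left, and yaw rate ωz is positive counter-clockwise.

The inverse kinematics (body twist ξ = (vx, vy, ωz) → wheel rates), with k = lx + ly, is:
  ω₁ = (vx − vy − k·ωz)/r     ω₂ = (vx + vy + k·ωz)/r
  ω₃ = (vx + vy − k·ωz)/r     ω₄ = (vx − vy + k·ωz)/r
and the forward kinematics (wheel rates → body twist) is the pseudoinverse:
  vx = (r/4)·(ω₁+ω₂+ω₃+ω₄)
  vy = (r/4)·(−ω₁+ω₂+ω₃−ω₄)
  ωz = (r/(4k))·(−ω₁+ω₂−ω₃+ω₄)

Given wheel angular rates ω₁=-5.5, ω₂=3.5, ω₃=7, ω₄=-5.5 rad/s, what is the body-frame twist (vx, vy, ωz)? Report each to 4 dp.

(-0.0094, 0.4031, -0.2431)

k = lx + ly = 0.15 + 0.12 = 0.2700
ω₁+ω₂+ω₃+ω₄ = -0.5000  →  vx = (0.075/4)·-0.5000 = -0.0094
−ω₁+ω₂+ω₃−ω₄ = 21.5000  →  vy = (0.075/4)·21.5000 = 0.4031
−ω₁+ω₂−ω₃+ω₄ = -3.5000  →  ωz = (0.075/1.0800)·-3.5000 = -0.2431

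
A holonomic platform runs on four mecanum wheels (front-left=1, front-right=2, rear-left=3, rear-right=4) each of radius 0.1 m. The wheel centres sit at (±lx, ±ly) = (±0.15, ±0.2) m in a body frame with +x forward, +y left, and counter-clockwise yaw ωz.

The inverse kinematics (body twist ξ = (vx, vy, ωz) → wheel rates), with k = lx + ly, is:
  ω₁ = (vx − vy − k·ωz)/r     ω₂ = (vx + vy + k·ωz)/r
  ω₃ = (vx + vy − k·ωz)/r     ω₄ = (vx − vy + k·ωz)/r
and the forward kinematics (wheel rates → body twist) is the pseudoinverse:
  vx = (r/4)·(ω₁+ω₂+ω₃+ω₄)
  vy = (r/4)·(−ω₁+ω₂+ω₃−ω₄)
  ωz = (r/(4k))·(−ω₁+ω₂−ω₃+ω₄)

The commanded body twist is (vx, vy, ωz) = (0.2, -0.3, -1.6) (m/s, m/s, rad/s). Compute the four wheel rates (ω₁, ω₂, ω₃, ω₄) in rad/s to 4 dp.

(10.6000, -6.6000, 4.6000, -0.6000)

k = lx + ly = 0.15 + 0.2 = 0.3500;  k·ωz = 0.3500·-1.6 = -0.5600
ω₁ (FL) = (vx − vy − k·ωz)/r = 1.0600/0.1 = 10.6000
ω₂ (FR) = (vx + vy + k·ωz)/r = -0.6600/0.1 = -6.6000
ω₃ (RL) = (vx + vy − k·ωz)/r = 0.4600/0.1 = 4.6000
ω₄ (RR) = (vx − vy + k·ωz)/r = -0.0600/0.1 = -0.6000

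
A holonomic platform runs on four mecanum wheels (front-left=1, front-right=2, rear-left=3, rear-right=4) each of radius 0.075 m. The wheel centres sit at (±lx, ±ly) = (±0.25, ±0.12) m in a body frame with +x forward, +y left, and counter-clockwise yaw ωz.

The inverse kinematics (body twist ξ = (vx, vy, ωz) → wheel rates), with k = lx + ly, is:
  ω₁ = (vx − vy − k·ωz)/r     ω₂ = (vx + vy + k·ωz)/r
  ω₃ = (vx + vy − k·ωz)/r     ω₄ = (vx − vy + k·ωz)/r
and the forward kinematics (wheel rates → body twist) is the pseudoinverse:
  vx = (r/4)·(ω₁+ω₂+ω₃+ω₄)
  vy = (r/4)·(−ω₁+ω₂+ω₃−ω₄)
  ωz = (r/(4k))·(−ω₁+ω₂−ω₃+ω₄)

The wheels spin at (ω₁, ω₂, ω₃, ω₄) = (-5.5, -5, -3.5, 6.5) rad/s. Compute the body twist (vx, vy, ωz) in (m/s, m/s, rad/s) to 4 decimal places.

(-0.1406, -0.1781, 0.5321)

k = lx + ly = 0.25 + 0.12 = 0.3700
ω₁+ω₂+ω₃+ω₄ = -7.5000  →  vx = (0.075/4)·-7.5000 = -0.1406
−ω₁+ω₂+ω₃−ω₄ = -9.5000  →  vy = (0.075/4)·-9.5000 = -0.1781
−ω₁+ω₂−ω₃+ω₄ = 10.5000  →  ωz = (0.075/1.4800)·10.5000 = 0.5321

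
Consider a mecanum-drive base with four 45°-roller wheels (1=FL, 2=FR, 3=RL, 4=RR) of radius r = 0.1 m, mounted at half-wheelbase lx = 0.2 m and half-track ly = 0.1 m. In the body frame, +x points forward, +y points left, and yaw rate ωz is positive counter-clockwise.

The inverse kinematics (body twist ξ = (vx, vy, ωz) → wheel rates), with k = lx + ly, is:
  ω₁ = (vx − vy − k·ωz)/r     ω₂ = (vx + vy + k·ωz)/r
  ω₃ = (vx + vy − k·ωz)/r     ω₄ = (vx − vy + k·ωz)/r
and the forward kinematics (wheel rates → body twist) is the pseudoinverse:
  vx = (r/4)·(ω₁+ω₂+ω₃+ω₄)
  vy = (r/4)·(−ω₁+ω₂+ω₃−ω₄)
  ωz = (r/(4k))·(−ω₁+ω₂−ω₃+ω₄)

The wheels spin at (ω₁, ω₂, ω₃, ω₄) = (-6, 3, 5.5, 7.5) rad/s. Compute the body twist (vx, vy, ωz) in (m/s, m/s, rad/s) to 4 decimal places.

(0.2500, 0.1750, 0.9167)

k = lx + ly = 0.2 + 0.1 = 0.3000
ω₁+ω₂+ω₃+ω₄ = 10.0000  →  vx = (0.1/4)·10.0000 = 0.2500
−ω₁+ω₂+ω₃−ω₄ = 7.0000  →  vy = (0.1/4)·7.0000 = 0.1750
−ω₁+ω₂−ω₃+ω₄ = 11.0000  →  ωz = (0.1/1.2000)·11.0000 = 0.9167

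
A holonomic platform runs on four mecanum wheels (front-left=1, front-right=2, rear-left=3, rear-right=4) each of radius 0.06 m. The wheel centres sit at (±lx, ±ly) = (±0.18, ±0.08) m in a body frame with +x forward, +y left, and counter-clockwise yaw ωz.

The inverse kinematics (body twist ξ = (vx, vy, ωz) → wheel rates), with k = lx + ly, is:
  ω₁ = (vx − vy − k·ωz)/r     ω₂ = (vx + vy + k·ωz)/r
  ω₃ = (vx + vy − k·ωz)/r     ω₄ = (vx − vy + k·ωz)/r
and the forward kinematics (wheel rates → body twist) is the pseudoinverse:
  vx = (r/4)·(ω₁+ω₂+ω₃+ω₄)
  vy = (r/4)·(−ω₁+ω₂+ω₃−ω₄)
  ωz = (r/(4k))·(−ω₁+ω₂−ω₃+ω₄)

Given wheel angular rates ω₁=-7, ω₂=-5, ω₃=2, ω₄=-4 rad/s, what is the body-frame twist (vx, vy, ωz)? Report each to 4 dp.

(-0.2100, 0.1200, -0.2308)

k = lx + ly = 0.18 + 0.08 = 0.2600
ω₁+ω₂+ω₃+ω₄ = -14.0000  →  vx = (0.06/4)·-14.0000 = -0.2100
−ω₁+ω₂+ω₃−ω₄ = 8.0000  →  vy = (0.06/4)·8.0000 = 0.1200
−ω₁+ω₂−ω₃+ω₄ = -4.0000  →  ωz = (0.06/1.0400)·-4.0000 = -0.2308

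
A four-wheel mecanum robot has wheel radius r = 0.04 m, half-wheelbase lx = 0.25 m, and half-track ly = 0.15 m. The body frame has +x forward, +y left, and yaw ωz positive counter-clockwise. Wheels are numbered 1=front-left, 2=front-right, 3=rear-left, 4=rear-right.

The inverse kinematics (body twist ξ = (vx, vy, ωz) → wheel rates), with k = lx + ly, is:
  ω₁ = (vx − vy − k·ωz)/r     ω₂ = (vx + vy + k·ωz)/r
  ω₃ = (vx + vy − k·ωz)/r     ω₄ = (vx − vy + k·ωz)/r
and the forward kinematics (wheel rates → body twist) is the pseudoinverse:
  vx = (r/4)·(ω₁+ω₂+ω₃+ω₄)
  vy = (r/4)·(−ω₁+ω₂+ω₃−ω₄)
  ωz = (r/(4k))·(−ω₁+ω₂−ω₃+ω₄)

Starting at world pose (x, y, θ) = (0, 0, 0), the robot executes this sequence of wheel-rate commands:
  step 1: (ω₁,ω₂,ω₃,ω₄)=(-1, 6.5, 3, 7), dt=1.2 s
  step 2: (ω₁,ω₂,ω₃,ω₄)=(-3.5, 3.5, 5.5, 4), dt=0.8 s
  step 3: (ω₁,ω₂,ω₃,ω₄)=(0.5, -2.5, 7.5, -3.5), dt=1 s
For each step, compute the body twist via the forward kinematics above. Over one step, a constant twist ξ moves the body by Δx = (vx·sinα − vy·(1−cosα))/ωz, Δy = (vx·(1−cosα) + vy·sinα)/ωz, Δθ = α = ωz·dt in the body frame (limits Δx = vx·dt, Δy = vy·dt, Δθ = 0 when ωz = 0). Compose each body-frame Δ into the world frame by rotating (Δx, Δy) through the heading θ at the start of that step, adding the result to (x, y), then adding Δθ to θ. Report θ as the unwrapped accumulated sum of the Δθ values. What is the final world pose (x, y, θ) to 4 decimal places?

step 1: ξ=(vx,vy,ωz)=(0.1550, 0.0350, 0.2875), dt=1.2 → body Δ=(0.1752, 0.0729, 0.3450) → world pose (0.1752, 0.0729, 0.3450)
step 2: ξ=(vx,vy,ωz)=(0.0950, 0.0850, 0.1375), dt=0.8 → body Δ=(0.0721, 0.0720, 0.1100) → world pose (0.2187, 0.1651, 0.4550)
step 3: ξ=(vx,vy,ωz)=(0.0200, 0.0800, -0.3500), dt=1.0 → body Δ=(0.0335, 0.0749, -0.3500) → world pose (0.2158, 0.2471, 0.1050)

(0.2158, 0.2471, 0.1050)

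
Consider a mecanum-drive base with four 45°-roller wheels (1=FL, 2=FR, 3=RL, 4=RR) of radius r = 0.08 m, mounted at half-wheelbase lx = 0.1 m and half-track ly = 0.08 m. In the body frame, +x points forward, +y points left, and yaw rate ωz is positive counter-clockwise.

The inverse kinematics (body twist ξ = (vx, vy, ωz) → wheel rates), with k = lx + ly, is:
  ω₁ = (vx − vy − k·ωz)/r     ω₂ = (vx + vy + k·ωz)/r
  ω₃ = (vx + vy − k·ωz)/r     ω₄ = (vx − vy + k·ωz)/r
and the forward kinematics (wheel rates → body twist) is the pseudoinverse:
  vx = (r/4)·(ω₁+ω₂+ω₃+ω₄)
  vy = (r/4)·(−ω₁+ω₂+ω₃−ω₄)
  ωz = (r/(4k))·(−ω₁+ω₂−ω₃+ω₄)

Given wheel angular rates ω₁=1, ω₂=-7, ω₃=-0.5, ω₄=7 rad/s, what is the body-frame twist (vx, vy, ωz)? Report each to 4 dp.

(0.0100, -0.3100, -0.0556)

k = lx + ly = 0.1 + 0.08 = 0.1800
ω₁+ω₂+ω₃+ω₄ = 0.5000  →  vx = (0.08/4)·0.5000 = 0.0100
−ω₁+ω₂+ω₃−ω₄ = -15.5000  →  vy = (0.08/4)·-15.5000 = -0.3100
−ω₁+ω₂−ω₃+ω₄ = -0.5000  →  ωz = (0.08/0.7200)·-0.5000 = -0.0556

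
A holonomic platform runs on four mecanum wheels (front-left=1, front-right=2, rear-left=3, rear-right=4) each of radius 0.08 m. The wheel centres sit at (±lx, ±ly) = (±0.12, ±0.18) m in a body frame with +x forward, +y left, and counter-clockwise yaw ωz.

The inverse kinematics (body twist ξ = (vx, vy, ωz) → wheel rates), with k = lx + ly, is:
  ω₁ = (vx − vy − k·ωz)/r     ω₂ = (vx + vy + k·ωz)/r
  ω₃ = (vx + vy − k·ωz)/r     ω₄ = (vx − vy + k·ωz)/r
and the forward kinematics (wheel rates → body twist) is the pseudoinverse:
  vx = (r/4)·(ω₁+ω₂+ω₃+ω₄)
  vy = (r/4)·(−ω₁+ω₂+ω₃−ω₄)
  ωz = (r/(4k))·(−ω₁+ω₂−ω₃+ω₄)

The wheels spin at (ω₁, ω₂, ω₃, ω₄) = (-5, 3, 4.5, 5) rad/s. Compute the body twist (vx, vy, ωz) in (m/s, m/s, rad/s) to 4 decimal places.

(0.1500, 0.1500, 0.5667)

k = lx + ly = 0.12 + 0.18 = 0.3000
ω₁+ω₂+ω₃+ω₄ = 7.5000  →  vx = (0.08/4)·7.5000 = 0.1500
−ω₁+ω₂+ω₃−ω₄ = 7.5000  →  vy = (0.08/4)·7.5000 = 0.1500
−ω₁+ω₂−ω₃+ω₄ = 8.5000  →  ωz = (0.08/1.2000)·8.5000 = 0.5667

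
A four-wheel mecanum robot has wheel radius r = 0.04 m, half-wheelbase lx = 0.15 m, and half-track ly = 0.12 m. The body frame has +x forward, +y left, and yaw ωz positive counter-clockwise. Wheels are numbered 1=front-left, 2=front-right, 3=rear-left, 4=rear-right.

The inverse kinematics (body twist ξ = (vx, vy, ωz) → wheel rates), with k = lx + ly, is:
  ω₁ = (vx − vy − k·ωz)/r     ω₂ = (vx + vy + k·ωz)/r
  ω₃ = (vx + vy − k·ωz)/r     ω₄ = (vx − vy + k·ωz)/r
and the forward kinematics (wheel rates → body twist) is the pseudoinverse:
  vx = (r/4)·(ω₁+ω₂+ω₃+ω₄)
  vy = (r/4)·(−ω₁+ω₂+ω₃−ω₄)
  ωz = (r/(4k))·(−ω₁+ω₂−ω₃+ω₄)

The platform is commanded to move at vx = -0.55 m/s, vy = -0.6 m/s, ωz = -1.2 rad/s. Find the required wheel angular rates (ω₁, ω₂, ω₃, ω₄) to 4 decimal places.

(9.3500, -36.8500, -20.6500, -6.8500)

k = lx + ly = 0.15 + 0.12 = 0.2700;  k·ωz = 0.2700·-1.2 = -0.3240
ω₁ (FL) = (vx − vy − k·ωz)/r = 0.3740/0.04 = 9.3500
ω₂ (FR) = (vx + vy + k·ωz)/r = -1.4740/0.04 = -36.8500
ω₃ (RL) = (vx + vy − k·ωz)/r = -0.8260/0.04 = -20.6500
ω₄ (RR) = (vx − vy + k·ωz)/r = -0.2740/0.04 = -6.8500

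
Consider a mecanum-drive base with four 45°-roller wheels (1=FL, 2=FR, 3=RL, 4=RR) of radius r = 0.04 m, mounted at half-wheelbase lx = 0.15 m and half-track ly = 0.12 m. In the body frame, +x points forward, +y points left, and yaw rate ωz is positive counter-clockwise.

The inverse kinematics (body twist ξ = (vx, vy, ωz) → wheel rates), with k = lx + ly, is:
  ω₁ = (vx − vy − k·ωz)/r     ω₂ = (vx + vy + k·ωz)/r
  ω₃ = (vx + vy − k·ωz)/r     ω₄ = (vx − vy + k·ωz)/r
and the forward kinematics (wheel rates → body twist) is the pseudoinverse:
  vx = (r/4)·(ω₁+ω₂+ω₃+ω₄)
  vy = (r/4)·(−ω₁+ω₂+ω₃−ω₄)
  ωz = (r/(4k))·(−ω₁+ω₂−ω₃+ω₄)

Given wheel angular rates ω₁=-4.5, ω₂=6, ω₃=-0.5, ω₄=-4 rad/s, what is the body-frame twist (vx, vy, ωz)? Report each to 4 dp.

(-0.0300, 0.1400, 0.2593)

k = lx + ly = 0.15 + 0.12 = 0.2700
ω₁+ω₂+ω₃+ω₄ = -3.0000  →  vx = (0.04/4)·-3.0000 = -0.0300
−ω₁+ω₂+ω₃−ω₄ = 14.0000  →  vy = (0.04/4)·14.0000 = 0.1400
−ω₁+ω₂−ω₃+ω₄ = 7.0000  →  ωz = (0.04/1.0800)·7.0000 = 0.2593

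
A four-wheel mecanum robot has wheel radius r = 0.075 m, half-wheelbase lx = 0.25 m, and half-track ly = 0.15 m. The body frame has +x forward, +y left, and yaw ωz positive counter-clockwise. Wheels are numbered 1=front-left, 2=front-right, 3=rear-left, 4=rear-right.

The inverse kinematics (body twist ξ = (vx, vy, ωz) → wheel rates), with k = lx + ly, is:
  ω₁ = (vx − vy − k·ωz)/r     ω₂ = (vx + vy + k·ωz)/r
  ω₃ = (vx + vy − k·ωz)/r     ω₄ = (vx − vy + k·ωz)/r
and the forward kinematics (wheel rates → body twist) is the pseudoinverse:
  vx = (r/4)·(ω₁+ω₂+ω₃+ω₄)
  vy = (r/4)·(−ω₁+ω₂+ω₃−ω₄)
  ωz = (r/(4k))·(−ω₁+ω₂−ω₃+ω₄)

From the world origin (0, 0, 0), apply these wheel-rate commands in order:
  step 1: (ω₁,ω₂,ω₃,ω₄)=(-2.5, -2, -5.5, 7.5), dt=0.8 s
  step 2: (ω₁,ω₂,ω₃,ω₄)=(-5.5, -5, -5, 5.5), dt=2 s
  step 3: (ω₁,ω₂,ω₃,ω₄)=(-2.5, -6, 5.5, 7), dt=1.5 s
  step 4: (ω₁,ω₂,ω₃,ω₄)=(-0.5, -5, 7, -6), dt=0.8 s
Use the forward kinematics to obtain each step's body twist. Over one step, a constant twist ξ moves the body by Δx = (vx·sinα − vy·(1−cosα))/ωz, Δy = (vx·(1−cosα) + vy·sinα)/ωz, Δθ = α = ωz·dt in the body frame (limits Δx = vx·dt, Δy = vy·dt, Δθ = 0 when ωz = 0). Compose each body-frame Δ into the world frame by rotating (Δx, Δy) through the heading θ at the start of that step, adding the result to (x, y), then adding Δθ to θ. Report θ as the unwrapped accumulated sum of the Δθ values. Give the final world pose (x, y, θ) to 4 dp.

(0.1391, -0.5825, 0.7406)

step 1: ξ=(vx,vy,ωz)=(-0.0469, -0.2344, 0.6328), dt=0.8 → body Δ=(0.0105, -0.1889, 0.5062) → world pose (0.0105, -0.1889, 0.5062)
step 2: ξ=(vx,vy,ωz)=(-0.1875, -0.1875, 0.5156), dt=2.0 → body Δ=(-0.1352, -0.4888, 1.0312) → world pose (0.1293, -0.6819, 1.5375)
step 3: ξ=(vx,vy,ωz)=(0.0750, -0.0938, -0.0937), dt=1.5 → body Δ=(0.1023, -0.1481, -0.1406) → world pose (0.2807, -0.5846, 1.3969)
step 4: ξ=(vx,vy,ωz)=(-0.0844, 0.1594, -0.8203), dt=0.8 → body Δ=(-0.0224, 0.1399, -0.6562) → world pose (0.1391, -0.5825, 0.7406)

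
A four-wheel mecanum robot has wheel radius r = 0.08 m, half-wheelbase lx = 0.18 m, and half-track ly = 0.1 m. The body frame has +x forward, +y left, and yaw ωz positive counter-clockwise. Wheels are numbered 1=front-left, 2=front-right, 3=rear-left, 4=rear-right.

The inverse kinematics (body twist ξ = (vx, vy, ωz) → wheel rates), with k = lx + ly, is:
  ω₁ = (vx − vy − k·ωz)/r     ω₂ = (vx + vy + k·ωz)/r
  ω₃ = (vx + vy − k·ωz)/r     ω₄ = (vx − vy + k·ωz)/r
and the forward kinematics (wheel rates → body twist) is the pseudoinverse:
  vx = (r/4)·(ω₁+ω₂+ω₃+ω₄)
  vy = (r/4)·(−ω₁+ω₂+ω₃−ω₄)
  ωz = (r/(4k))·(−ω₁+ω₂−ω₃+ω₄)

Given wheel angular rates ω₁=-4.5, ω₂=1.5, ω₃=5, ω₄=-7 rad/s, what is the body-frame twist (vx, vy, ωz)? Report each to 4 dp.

k = lx + ly = 0.18 + 0.1 = 0.2800
ω₁+ω₂+ω₃+ω₄ = -5.0000  →  vx = (0.08/4)·-5.0000 = -0.1000
−ω₁+ω₂+ω₃−ω₄ = 18.0000  →  vy = (0.08/4)·18.0000 = 0.3600
−ω₁+ω₂−ω₃+ω₄ = -6.0000  →  ωz = (0.08/1.1200)·-6.0000 = -0.4286

(-0.1000, 0.3600, -0.4286)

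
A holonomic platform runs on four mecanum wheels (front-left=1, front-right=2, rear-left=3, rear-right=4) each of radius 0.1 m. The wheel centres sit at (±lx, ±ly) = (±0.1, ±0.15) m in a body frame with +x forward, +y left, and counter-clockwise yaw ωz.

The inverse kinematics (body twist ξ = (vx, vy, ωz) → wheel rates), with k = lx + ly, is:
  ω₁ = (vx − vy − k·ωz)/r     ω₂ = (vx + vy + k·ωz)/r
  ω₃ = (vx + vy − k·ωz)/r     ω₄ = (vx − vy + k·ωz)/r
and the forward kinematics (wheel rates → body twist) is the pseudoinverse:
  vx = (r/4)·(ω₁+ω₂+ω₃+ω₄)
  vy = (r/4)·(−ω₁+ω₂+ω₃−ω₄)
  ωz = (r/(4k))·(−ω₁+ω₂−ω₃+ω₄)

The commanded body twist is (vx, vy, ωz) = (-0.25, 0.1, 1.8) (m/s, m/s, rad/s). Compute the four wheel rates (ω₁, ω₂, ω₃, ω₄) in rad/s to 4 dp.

k = lx + ly = 0.1 + 0.15 = 0.2500;  k·ωz = 0.2500·1.8 = 0.4500
ω₁ (FL) = (vx − vy − k·ωz)/r = -0.8000/0.1 = -8.0000
ω₂ (FR) = (vx + vy + k·ωz)/r = 0.3000/0.1 = 3.0000
ω₃ (RL) = (vx + vy − k·ωz)/r = -0.6000/0.1 = -6.0000
ω₄ (RR) = (vx − vy + k·ωz)/r = 0.1000/0.1 = 1.0000

(-8.0000, 3.0000, -6.0000, 1.0000)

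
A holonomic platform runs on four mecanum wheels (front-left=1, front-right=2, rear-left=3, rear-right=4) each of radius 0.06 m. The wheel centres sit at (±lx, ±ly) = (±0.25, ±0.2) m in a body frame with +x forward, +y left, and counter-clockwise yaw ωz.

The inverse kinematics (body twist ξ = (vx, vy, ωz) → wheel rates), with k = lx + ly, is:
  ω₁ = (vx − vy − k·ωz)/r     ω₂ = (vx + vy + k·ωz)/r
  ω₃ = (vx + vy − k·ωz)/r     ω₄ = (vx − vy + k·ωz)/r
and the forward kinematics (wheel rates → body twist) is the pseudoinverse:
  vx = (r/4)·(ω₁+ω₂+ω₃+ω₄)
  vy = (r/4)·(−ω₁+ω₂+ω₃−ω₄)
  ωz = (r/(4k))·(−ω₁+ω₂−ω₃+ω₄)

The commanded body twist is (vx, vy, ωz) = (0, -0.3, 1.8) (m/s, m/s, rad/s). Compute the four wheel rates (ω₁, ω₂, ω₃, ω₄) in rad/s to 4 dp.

(-8.5000, 8.5000, -18.5000, 18.5000)

k = lx + ly = 0.25 + 0.2 = 0.4500;  k·ωz = 0.4500·1.8 = 0.8100
ω₁ (FL) = (vx − vy − k·ωz)/r = -0.5100/0.06 = -8.5000
ω₂ (FR) = (vx + vy + k·ωz)/r = 0.5100/0.06 = 8.5000
ω₃ (RL) = (vx + vy − k·ωz)/r = -1.1100/0.06 = -18.5000
ω₄ (RR) = (vx − vy + k·ωz)/r = 1.1100/0.06 = 18.5000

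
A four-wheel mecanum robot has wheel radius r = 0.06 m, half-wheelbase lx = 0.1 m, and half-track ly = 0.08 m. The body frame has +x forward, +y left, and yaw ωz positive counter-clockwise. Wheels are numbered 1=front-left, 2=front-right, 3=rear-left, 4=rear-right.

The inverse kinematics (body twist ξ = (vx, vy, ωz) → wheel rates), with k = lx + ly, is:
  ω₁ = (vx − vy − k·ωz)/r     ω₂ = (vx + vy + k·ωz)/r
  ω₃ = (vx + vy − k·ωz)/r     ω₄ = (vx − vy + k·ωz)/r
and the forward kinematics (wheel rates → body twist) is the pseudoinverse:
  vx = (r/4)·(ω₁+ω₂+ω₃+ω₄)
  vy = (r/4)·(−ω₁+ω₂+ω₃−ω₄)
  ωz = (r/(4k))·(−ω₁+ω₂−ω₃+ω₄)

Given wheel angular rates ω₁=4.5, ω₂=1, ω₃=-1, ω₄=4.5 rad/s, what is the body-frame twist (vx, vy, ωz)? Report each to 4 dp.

k = lx + ly = 0.1 + 0.08 = 0.1800
ω₁+ω₂+ω₃+ω₄ = 9.0000  →  vx = (0.06/4)·9.0000 = 0.1350
−ω₁+ω₂+ω₃−ω₄ = -9.0000  →  vy = (0.06/4)·-9.0000 = -0.1350
−ω₁+ω₂−ω₃+ω₄ = 2.0000  →  ωz = (0.06/0.7200)·2.0000 = 0.1667

(0.1350, -0.1350, 0.1667)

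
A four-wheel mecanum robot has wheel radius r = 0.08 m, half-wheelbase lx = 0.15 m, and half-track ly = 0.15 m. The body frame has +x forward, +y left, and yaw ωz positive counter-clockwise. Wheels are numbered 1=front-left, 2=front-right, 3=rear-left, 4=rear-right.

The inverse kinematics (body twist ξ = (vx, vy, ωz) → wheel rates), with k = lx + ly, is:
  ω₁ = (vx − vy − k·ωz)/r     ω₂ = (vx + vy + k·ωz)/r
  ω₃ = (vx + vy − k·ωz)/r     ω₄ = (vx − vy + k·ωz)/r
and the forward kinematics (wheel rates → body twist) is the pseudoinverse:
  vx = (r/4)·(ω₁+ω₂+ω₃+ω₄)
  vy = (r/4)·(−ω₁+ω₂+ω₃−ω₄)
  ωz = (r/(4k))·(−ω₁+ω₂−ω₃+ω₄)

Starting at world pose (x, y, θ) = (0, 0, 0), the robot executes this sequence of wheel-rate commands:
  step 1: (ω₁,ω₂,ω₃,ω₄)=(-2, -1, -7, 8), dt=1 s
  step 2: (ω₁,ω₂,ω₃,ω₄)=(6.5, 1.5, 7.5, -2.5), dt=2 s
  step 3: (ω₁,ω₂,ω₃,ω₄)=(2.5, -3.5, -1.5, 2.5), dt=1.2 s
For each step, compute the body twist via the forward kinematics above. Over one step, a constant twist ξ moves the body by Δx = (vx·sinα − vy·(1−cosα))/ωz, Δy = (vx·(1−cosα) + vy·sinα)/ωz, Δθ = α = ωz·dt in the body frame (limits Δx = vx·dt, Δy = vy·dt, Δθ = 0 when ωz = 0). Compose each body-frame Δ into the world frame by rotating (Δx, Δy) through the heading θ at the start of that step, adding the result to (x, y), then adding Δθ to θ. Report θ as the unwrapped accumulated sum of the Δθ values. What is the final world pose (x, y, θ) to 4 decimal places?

(0.3248, -0.1790, -1.0933)

step 1: ξ=(vx,vy,ωz)=(-0.0400, -0.2800, 1.0667), dt=1.0 → body Δ=(0.1029, -0.2492, 1.0667) → world pose (0.1029, -0.2492, 1.0667)
step 2: ξ=(vx,vy,ωz)=(0.2600, 0.1000, -1.0000), dt=2.0 → body Δ=(0.3780, -0.2773, -2.0000) → world pose (0.5282, -0.0522, -0.9333)
step 3: ξ=(vx,vy,ωz)=(0.0000, -0.2000, -0.1333), dt=1.2 → body Δ=(-0.0192, -0.2390, -0.1600) → world pose (0.3248, -0.1790, -1.0933)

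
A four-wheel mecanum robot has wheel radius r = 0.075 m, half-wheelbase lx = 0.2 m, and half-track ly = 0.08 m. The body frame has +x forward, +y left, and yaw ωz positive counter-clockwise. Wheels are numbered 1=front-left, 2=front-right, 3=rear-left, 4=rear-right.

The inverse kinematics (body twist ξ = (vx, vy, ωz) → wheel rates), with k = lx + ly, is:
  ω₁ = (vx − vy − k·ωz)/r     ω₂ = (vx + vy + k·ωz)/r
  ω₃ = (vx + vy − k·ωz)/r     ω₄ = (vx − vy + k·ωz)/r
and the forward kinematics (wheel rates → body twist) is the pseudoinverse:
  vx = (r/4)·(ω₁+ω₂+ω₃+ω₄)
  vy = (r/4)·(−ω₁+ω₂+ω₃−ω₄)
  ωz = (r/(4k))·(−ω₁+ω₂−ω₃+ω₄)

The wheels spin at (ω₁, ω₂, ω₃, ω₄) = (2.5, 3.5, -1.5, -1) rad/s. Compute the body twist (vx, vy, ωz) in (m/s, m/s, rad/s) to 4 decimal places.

(0.0656, 0.0094, 0.1004)

k = lx + ly = 0.2 + 0.08 = 0.2800
ω₁+ω₂+ω₃+ω₄ = 3.5000  →  vx = (0.075/4)·3.5000 = 0.0656
−ω₁+ω₂+ω₃−ω₄ = 0.5000  →  vy = (0.075/4)·0.5000 = 0.0094
−ω₁+ω₂−ω₃+ω₄ = 1.5000  →  ωz = (0.075/1.1200)·1.5000 = 0.1004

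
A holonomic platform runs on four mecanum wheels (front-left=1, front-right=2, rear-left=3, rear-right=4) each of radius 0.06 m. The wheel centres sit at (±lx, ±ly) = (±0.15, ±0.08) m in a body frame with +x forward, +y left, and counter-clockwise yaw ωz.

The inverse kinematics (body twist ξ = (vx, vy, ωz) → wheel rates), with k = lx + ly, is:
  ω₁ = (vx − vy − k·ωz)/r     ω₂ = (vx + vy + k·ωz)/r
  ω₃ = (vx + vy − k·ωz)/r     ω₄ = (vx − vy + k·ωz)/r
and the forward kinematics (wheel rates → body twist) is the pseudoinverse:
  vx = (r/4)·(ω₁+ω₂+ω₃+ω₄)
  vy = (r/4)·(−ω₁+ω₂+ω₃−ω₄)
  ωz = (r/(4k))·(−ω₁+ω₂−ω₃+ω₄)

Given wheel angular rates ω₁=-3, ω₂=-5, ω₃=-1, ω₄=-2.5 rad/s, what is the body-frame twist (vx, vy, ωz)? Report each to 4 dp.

k = lx + ly = 0.15 + 0.08 = 0.2300
ω₁+ω₂+ω₃+ω₄ = -11.5000  →  vx = (0.06/4)·-11.5000 = -0.1725
−ω₁+ω₂+ω₃−ω₄ = -0.5000  →  vy = (0.06/4)·-0.5000 = -0.0075
−ω₁+ω₂−ω₃+ω₄ = -3.5000  →  ωz = (0.06/0.9200)·-3.5000 = -0.2283

(-0.1725, -0.0075, -0.2283)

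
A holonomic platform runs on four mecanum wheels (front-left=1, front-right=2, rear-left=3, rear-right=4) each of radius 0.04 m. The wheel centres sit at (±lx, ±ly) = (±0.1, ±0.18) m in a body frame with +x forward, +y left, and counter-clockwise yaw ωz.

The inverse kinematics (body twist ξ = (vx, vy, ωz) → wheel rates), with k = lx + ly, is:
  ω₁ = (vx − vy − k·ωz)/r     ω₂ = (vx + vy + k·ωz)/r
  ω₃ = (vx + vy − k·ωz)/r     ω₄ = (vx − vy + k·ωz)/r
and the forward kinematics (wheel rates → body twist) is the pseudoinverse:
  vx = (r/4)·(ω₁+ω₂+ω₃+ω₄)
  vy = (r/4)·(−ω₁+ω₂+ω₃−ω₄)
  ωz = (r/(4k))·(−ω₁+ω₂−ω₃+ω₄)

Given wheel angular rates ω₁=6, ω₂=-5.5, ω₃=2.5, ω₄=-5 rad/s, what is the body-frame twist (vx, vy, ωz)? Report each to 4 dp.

k = lx + ly = 0.1 + 0.18 = 0.2800
ω₁+ω₂+ω₃+ω₄ = -2.0000  →  vx = (0.04/4)·-2.0000 = -0.0200
−ω₁+ω₂+ω₃−ω₄ = -4.0000  →  vy = (0.04/4)·-4.0000 = -0.0400
−ω₁+ω₂−ω₃+ω₄ = -19.0000  →  ωz = (0.04/1.1200)·-19.0000 = -0.6786

(-0.0200, -0.0400, -0.6786)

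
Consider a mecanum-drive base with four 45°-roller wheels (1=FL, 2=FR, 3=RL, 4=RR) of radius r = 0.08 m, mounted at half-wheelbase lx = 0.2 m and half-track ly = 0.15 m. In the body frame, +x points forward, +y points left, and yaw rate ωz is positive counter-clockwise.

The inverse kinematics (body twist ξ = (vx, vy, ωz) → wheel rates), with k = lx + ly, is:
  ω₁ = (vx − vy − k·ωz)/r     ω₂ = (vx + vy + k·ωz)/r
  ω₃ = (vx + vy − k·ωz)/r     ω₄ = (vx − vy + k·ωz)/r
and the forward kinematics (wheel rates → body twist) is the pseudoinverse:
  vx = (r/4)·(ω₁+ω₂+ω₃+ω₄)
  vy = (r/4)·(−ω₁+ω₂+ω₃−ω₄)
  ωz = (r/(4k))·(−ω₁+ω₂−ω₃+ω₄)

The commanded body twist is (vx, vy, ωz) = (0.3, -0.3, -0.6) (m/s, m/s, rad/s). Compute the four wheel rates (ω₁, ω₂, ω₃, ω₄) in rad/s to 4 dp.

k = lx + ly = 0.2 + 0.15 = 0.3500;  k·ωz = 0.3500·-0.6 = -0.2100
ω₁ (FL) = (vx − vy − k·ωz)/r = 0.8100/0.08 = 10.1250
ω₂ (FR) = (vx + vy + k·ωz)/r = -0.2100/0.08 = -2.6250
ω₃ (RL) = (vx + vy − k·ωz)/r = 0.2100/0.08 = 2.6250
ω₄ (RR) = (vx − vy + k·ωz)/r = 0.3900/0.08 = 4.8750

(10.1250, -2.6250, 2.6250, 4.8750)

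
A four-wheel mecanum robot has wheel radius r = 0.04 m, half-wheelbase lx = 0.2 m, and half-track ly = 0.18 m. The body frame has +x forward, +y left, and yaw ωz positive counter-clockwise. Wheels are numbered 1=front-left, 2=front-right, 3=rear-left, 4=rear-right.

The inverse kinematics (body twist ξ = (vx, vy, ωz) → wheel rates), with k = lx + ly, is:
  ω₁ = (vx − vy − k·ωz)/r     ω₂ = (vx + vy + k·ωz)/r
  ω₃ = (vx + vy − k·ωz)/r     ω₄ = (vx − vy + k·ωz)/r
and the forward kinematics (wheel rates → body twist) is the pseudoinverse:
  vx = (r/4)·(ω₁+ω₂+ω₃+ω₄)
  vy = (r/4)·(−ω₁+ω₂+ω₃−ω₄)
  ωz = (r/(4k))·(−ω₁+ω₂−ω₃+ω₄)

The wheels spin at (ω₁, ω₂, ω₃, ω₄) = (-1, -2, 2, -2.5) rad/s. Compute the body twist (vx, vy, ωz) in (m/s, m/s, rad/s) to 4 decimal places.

(-0.0350, 0.0350, -0.1447)

k = lx + ly = 0.2 + 0.18 = 0.3800
ω₁+ω₂+ω₃+ω₄ = -3.5000  →  vx = (0.04/4)·-3.5000 = -0.0350
−ω₁+ω₂+ω₃−ω₄ = 3.5000  →  vy = (0.04/4)·3.5000 = 0.0350
−ω₁+ω₂−ω₃+ω₄ = -5.5000  →  ωz = (0.04/1.5200)·-5.5000 = -0.1447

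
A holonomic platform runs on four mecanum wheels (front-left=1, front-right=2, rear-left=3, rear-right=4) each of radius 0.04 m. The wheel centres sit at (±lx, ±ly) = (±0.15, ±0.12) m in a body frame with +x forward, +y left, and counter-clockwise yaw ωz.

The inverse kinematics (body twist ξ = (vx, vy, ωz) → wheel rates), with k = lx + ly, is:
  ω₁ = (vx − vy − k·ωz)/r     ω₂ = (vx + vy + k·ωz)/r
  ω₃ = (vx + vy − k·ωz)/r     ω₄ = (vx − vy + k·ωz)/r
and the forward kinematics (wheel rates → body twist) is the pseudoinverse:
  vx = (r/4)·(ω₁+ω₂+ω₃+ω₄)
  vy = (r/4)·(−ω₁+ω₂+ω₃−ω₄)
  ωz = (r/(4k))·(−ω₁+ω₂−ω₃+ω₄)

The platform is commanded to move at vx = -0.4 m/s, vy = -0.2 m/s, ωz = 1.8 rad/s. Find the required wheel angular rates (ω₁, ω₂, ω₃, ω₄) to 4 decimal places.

k = lx + ly = 0.15 + 0.12 = 0.2700;  k·ωz = 0.2700·1.8 = 0.4860
ω₁ (FL) = (vx − vy − k·ωz)/r = -0.6860/0.04 = -17.1500
ω₂ (FR) = (vx + vy + k·ωz)/r = -0.1140/0.04 = -2.8500
ω₃ (RL) = (vx + vy − k·ωz)/r = -1.0860/0.04 = -27.1500
ω₄ (RR) = (vx − vy + k·ωz)/r = 0.2860/0.04 = 7.1500

(-17.1500, -2.8500, -27.1500, 7.1500)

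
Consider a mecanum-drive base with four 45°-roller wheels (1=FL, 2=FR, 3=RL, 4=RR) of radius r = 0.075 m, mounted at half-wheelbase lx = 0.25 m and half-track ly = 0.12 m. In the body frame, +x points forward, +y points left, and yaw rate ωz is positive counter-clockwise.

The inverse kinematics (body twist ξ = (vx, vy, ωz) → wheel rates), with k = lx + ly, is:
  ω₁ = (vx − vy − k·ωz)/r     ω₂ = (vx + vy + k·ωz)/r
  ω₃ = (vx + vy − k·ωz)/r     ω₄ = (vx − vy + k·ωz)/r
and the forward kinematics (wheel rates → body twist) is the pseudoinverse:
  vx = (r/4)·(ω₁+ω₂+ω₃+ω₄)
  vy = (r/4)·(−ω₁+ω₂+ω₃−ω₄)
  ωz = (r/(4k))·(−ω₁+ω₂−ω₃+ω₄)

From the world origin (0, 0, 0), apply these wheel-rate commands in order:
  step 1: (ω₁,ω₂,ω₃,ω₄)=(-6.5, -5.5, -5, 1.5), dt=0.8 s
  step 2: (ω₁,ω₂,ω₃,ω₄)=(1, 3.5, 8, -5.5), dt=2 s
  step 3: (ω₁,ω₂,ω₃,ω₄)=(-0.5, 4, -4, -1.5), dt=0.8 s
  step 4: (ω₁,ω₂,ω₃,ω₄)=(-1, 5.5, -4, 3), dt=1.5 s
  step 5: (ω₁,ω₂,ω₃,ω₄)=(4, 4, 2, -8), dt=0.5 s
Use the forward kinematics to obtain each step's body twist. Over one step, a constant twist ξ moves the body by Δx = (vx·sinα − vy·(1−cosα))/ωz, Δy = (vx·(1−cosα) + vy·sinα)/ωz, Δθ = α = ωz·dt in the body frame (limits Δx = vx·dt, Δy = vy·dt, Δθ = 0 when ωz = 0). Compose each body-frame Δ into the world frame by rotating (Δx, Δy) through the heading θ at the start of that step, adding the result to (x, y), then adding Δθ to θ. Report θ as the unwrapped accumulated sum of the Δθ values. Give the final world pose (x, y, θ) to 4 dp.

step 1: ξ=(vx,vy,ωz)=(-0.2906, -0.1031, 0.3801), dt=0.8 → body Δ=(-0.2165, -0.1163, 0.3041) → world pose (-0.2165, -0.1163, 0.3041)
step 2: ξ=(vx,vy,ωz)=(0.1313, 0.3000, -0.5574), dt=2.0 → body Δ=(0.5126, 0.3514, -1.1149) → world pose (0.1674, 0.3725, -0.8108)
step 3: ξ=(vx,vy,ωz)=(-0.0375, 0.0375, 0.3547), dt=0.8 → body Δ=(-0.0338, 0.0254, 0.2838) → world pose (0.1625, 0.4145, -0.5270)
step 4: ξ=(vx,vy,ωz)=(0.0656, -0.0094, 0.6841), dt=1.5 → body Δ=(0.0887, 0.0345, 1.0262) → world pose (0.2565, 0.3997, 0.4992)
step 5: ξ=(vx,vy,ωz)=(0.0375, 0.1875, -0.5068), dt=0.5 → body Δ=(0.0304, 0.0904, -0.2534) → world pose (0.2399, 0.4936, 0.2458)

(0.2399, 0.4936, 0.2458)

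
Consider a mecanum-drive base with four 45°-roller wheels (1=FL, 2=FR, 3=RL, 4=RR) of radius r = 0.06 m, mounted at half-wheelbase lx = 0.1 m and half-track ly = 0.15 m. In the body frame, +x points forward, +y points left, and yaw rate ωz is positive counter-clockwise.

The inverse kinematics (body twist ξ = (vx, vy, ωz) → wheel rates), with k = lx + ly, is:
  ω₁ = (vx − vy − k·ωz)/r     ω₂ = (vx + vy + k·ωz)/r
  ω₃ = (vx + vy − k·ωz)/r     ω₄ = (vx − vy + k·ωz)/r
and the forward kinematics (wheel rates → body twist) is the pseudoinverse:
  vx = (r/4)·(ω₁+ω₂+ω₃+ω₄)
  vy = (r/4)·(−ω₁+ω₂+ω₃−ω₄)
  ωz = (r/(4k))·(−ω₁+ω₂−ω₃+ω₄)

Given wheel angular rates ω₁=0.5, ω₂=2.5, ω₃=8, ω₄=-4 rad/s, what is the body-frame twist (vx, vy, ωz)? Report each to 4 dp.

k = lx + ly = 0.1 + 0.15 = 0.2500
ω₁+ω₂+ω₃+ω₄ = 7.0000  →  vx = (0.06/4)·7.0000 = 0.1050
−ω₁+ω₂+ω₃−ω₄ = 14.0000  →  vy = (0.06/4)·14.0000 = 0.2100
−ω₁+ω₂−ω₃+ω₄ = -10.0000  →  ωz = (0.06/1.0000)·-10.0000 = -0.6000

(0.1050, 0.2100, -0.6000)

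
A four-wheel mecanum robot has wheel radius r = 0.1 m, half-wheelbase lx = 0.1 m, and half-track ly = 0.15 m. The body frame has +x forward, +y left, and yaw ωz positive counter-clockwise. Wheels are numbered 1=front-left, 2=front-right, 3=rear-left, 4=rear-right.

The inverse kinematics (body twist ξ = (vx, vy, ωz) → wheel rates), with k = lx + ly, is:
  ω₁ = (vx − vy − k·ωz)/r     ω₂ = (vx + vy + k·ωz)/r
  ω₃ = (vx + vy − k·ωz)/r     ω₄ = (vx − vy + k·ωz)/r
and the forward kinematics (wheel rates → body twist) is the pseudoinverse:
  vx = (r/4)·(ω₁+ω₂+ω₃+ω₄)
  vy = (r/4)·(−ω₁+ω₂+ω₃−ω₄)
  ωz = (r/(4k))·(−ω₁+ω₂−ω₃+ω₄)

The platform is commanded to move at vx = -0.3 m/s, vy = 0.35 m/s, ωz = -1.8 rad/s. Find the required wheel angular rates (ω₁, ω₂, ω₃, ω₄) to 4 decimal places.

(-2.0000, -4.0000, 5.0000, -11.0000)

k = lx + ly = 0.1 + 0.15 = 0.2500;  k·ωz = 0.2500·-1.8 = -0.4500
ω₁ (FL) = (vx − vy − k·ωz)/r = -0.2000/0.1 = -2.0000
ω₂ (FR) = (vx + vy + k·ωz)/r = -0.4000/0.1 = -4.0000
ω₃ (RL) = (vx + vy − k·ωz)/r = 0.5000/0.1 = 5.0000
ω₄ (RR) = (vx − vy + k·ωz)/r = -1.1000/0.1 = -11.0000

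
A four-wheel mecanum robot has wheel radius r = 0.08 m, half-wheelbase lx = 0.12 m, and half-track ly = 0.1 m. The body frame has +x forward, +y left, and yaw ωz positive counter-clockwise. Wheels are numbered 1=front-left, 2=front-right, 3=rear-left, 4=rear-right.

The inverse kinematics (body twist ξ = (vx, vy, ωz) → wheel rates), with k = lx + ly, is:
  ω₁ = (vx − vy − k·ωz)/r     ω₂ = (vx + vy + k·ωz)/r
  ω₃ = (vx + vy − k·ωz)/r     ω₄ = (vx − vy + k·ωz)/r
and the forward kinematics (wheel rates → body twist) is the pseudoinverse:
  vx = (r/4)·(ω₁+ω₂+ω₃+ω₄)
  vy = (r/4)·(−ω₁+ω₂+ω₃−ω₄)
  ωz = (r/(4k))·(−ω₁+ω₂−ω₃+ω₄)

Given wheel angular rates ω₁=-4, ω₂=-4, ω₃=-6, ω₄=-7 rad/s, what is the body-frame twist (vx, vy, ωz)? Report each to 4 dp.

(-0.4200, 0.0200, -0.0909)

k = lx + ly = 0.12 + 0.1 = 0.2200
ω₁+ω₂+ω₃+ω₄ = -21.0000  →  vx = (0.08/4)·-21.0000 = -0.4200
−ω₁+ω₂+ω₃−ω₄ = 1.0000  →  vy = (0.08/4)·1.0000 = 0.0200
−ω₁+ω₂−ω₃+ω₄ = -1.0000  →  ωz = (0.08/0.8800)·-1.0000 = -0.0909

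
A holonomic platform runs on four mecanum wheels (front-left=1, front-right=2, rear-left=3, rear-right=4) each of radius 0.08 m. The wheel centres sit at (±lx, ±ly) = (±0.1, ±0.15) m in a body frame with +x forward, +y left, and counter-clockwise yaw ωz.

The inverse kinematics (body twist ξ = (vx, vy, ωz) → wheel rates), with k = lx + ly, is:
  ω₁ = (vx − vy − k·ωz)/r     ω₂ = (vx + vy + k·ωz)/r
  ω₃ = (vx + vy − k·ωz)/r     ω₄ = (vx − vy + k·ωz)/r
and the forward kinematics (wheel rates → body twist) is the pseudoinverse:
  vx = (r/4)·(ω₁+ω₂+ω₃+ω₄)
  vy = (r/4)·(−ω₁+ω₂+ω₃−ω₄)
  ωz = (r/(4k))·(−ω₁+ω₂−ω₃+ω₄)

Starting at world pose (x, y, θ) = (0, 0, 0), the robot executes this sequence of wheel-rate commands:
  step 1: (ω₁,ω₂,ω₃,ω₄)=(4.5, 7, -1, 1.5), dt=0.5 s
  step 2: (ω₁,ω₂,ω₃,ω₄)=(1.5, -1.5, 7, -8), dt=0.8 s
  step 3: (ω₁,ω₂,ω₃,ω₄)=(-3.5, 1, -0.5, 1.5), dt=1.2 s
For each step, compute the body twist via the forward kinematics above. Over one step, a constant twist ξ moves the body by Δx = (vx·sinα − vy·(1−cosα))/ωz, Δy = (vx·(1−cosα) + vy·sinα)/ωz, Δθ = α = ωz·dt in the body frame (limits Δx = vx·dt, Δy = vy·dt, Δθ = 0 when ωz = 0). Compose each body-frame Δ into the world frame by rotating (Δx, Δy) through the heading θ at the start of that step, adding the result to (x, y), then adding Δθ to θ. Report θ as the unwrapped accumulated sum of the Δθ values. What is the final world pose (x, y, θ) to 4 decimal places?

(0.1786, 0.2549, -0.3280)

step 1: ξ=(vx,vy,ωz)=(0.2400, 0.0000, 0.4000), dt=0.5 → body Δ=(0.1192, 0.0120, 0.2000) → world pose (0.1192, 0.0120, 0.2000)
step 2: ξ=(vx,vy,ωz)=(-0.0200, 0.2400, -1.4400), dt=0.8 → body Δ=(0.0862, 0.1605, -1.1520) → world pose (0.1718, 0.1864, -0.9520)
step 3: ξ=(vx,vy,ωz)=(-0.0300, 0.0500, 0.5200), dt=1.2 → body Δ=(-0.0518, 0.0453, 0.6240) → world pose (0.1786, 0.2549, -0.3280)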